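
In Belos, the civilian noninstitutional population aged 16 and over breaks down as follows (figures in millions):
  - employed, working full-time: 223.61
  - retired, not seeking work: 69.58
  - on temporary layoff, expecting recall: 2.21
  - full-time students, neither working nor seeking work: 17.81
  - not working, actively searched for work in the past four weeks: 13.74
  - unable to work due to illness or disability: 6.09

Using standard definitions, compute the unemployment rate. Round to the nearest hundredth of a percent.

Employed = 223.61 million.
Unemployed = 2.21 + 13.74 = 15.95 million (jobless and actively searching, or on temporary layoff).
Labor force = 223.61 + 15.95 = 239.56 million.
Unemployment rate = 15.95 / 239.56 = 6.66%.

Unemployment rate ≈ 6.66%.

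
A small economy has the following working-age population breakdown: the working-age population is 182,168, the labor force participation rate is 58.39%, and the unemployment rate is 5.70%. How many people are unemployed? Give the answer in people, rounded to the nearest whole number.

Labor force = 0.5839 × 182,168 = 106,368.
Unemployed = 0.0570 × 106,368 ≈ 6,063.

About 6,063 are unemployed.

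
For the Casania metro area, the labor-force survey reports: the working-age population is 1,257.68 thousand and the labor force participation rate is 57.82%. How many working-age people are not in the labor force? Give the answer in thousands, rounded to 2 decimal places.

Share not in the labor force = 1 − 0.5782 = 0.4218.
Not in labor force = 0.4218 × 1,257.68 ≈ 530.49 thousand.

About 530.49 thousand are not in the labor force.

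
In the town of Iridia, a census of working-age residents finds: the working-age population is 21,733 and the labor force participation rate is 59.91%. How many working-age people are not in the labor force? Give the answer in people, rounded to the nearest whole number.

Share not in the labor force = 1 − 0.5991 = 0.4009.
Not in labor force = 0.4009 × 21,733 ≈ 8,713.

About 8,713 are not in the labor force.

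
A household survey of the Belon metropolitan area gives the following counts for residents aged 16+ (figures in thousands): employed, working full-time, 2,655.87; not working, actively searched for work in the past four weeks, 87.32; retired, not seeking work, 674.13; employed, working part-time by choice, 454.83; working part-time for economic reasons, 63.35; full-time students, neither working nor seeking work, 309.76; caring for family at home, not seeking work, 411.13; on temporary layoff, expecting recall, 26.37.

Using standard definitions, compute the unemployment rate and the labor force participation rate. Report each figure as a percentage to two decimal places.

Unemployment rate ≈ 3.46%; labor force participation rate ≈ 70.21%.

Employed = 2,655.87 + 454.83 + 63.35 = 3,174.05 thousand (anyone who worked, including part-time for economic reasons, counts as employed).
Unemployed = 87.32 + 26.37 = 113.69 thousand (jobless and actively searching, or on temporary layoff).
Labor force = 3,174.05 + 113.69 = 3,287.74 thousand.
Not in labor force = 674.13 + 309.76 + 411.13 = 1,395.02 thousand (those not working and not actively searching are outside the labor force).
Civilian working-age population = 3,287.74 + 1,395.02 = 4,682.76 thousand.
Unemployment rate = 113.69 / 3,287.74 = 3.46%.
Labor force participation rate = 3,287.74 / 4,682.76 = 70.21%.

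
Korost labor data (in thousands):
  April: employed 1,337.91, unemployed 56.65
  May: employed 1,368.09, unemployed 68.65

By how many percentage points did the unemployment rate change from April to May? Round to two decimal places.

April: labor force = 1,337.91 + 56.65 = 1,394.56; u = 56.65/1,394.56 = 4.06%.
May: labor force = 1,368.09 + 68.65 = 1,436.74; u = 68.65/1,436.74 = 4.78%.
Change = 4.78% − 4.06% = +0.72 pp.

The unemployment rate changed by +0.72 percentage points.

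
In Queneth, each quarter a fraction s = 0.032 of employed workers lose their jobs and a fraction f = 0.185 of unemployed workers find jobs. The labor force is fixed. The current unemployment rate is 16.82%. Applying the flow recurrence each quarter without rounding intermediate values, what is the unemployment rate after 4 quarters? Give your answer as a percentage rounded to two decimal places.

Unemployment rate after four quarters ≈ 15.53%.

With a fixed labor force, u_{t+1} = u_t + s·(1−u_t) − f·u_t = u_t·(1−s−f) + s.
Here 1−s−f = 0.783 and s = 0.032.
u_1 = 0.168200 × 0.783 + 0.032 = 0.163701.
u_2 = 0.163701 × 0.783 + 0.032 = 0.160178.
u_3 = 0.160178 × 0.783 + 0.032 = 0.157419.
u_4 = 0.157419 × 0.783 + 0.032 = 0.155259.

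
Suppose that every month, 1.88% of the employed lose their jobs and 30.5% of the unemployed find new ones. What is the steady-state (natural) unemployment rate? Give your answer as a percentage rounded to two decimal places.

At steady state the flows balance: s·E = f·U, so U/(E+U) = s/(s+f).
u* = 1.88 / (1.88 + 30.5) = 1.88 / 32.38 = 5.81%.

Steady-state unemployment rate ≈ 5.81%.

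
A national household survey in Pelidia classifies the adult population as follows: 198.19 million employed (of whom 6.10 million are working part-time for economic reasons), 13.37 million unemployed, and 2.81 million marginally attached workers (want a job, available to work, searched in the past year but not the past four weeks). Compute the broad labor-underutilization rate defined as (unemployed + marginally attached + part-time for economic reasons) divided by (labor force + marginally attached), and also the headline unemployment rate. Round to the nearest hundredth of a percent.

Labor force = 198.19 + 13.37 = 211.56 million.
Numerator = 13.37 + 2.81 + 6.10 = 22.28 million.
Denominator = 211.56 + 2.81 = 214.37 million.
Broad rate = 22.28 / 214.37 = 10.39%.
Headline unemployment rate = 13.37 / 211.56 = 6.32%.

Broad underutilization rate ≈ 10.39%; headline unemployment rate ≈ 6.32%.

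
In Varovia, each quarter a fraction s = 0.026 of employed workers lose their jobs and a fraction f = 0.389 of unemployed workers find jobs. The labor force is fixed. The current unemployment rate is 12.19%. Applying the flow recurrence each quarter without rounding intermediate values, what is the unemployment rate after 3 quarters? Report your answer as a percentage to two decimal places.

Unemployment rate after three quarters ≈ 7.45%.

With a fixed labor force, u_{t+1} = u_t + s·(1−u_t) − f·u_t = u_t·(1−s−f) + s.
Here 1−s−f = 0.585 and s = 0.026.
u_1 = 0.121900 × 0.585 + 0.026 = 0.097311.
u_2 = 0.097311 × 0.585 + 0.026 = 0.082927.
u_3 = 0.082927 × 0.585 + 0.026 = 0.074512.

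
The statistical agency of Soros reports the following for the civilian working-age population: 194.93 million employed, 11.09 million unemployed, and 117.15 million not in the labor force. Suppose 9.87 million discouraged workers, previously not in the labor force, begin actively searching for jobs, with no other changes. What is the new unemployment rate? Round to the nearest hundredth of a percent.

New unemployment rate ≈ 9.71%.

Initially, labor force = 194.93 + 11.09 = 206.02 million, so u = 11.09/206.02 = 5.38%.
After the change, unemployed and labor force both rise by 9.87 → E = 194.93, U = 20.96, labor force = 215.89 million.
New unemployment rate = 20.96 / 215.89 = 9.71%.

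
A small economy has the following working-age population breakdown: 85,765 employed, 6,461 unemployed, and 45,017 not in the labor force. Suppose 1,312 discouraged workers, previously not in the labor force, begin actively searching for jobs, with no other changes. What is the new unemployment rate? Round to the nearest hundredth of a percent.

Initially, labor force = 85,765 + 6,461 = 92,226, so u = 6,461/92,226 = 7.01%.
After the change, unemployed and labor force both rise by 1,312 → E = 85,765, U = 7,773, labor force = 93,538.
New unemployment rate = 7,773 / 93,538 = 8.31%.

New unemployment rate ≈ 8.31%.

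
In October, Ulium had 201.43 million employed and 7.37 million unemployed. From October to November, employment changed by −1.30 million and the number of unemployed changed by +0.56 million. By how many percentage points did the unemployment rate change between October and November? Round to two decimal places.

October: labor force = 201.43 + 7.37 = 208.80; u = 7.37/208.80 = 3.53%.
November: labor force = 200.13 + 7.93 = 208.06; u = 7.93/208.06 = 3.81%.
Change = 3.81% − 3.53% = +0.28 pp.

The unemployment rate changed by +0.28 percentage points.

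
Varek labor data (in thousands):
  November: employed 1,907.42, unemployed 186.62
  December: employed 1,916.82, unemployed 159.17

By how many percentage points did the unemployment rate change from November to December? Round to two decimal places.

The unemployment rate changed by −1.24 percentage points.

November: labor force = 1,907.42 + 186.62 = 2,094.04; u = 186.62/2,094.04 = 8.91%.
December: labor force = 1,916.82 + 159.17 = 2,075.99; u = 159.17/2,075.99 = 7.67%.
Change = 7.67% − 8.91% = −1.24 pp.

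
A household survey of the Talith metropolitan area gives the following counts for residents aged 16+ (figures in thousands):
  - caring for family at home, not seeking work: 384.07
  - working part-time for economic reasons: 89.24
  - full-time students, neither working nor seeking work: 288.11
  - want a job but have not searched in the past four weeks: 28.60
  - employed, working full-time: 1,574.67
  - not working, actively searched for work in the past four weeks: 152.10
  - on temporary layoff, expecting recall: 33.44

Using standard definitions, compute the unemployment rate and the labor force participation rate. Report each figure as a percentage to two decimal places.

Employed = 89.24 + 1,574.67 = 1,663.91 thousand (anyone who worked, including part-time for economic reasons, counts as employed).
Unemployed = 152.10 + 33.44 = 185.54 thousand (jobless and actively searching, or on temporary layoff).
Labor force = 1,663.91 + 185.54 = 1,849.45 thousand.
Not in labor force = 384.07 + 288.11 + 28.60 = 700.78 thousand (those not working and not actively searching are outside the labor force — including those who want a job but have given up searching).
Civilian working-age population = 1,849.45 + 700.78 = 2,550.23 thousand.
Unemployment rate = 185.54 / 1,849.45 = 10.03%.
Labor force participation rate = 1,849.45 / 2,550.23 = 72.52%.

Unemployment rate ≈ 10.03%; labor force participation rate ≈ 72.52%.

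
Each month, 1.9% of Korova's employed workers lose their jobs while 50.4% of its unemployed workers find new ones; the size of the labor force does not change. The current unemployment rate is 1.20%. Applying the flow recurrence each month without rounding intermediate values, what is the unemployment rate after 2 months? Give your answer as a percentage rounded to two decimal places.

Unemployment rate after two months ≈ 3.08%.

With a fixed labor force, u_{t+1} = u_t + s·(1−u_t) − f·u_t = u_t·(1−s−f) + s.
Here 1−s−f = 0.477 and s = 0.019.
u_1 = 0.012000 × 0.477 + 0.019 = 0.024724.
u_2 = 0.024724 × 0.477 + 0.019 = 0.030793.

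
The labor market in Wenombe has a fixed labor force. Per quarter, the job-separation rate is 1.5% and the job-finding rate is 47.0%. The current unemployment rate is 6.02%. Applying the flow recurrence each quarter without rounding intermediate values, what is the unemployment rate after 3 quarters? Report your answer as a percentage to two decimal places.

Unemployment rate after three quarters ≈ 3.49%.

With a fixed labor force, u_{t+1} = u_t + s·(1−u_t) − f·u_t = u_t·(1−s−f) + s.
Here 1−s−f = 0.515 and s = 0.015.
u_1 = 0.060200 × 0.515 + 0.015 = 0.046003.
u_2 = 0.046003 × 0.515 + 0.015 = 0.038692.
u_3 = 0.038692 × 0.515 + 0.015 = 0.034926.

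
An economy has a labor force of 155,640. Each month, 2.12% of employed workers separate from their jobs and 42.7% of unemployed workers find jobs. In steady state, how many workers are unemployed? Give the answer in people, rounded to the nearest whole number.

About 7,362 are unemployed in steady state.

Steady-state unemployment rate u* = s/(s+f) = 2.12/(2.12+42.7) = 0.047300.
Unemployed = u* × labor force = 0.047300 × 155,640 ≈ 7,362.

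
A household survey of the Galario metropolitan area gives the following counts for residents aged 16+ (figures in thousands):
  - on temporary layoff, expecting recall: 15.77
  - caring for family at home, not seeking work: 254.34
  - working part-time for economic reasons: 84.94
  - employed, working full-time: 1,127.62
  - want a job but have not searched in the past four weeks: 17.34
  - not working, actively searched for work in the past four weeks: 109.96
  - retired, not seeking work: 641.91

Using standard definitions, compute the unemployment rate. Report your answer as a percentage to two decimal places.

Employed = 84.94 + 1,127.62 = 1,212.56 thousand (anyone who worked, including part-time for economic reasons, counts as employed).
Unemployed = 15.77 + 109.96 = 125.73 thousand (jobless and actively searching, or on temporary layoff).
Labor force = 1,212.56 + 125.73 = 1,338.29 thousand.
Unemployment rate = 125.73 / 1,338.29 = 9.39%.

Unemployment rate ≈ 9.39%.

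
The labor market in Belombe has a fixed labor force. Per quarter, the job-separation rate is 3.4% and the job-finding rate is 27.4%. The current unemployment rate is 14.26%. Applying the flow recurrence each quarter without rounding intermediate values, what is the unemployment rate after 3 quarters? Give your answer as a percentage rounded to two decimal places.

With a fixed labor force, u_{t+1} = u_t + s·(1−u_t) − f·u_t = u_t·(1−s−f) + s.
Here 1−s−f = 0.692 and s = 0.034.
u_1 = 0.142600 × 0.692 + 0.034 = 0.132679.
u_2 = 0.132679 × 0.692 + 0.034 = 0.125814.
u_3 = 0.125814 × 0.692 + 0.034 = 0.121063.

Unemployment rate after three quarters ≈ 12.11%.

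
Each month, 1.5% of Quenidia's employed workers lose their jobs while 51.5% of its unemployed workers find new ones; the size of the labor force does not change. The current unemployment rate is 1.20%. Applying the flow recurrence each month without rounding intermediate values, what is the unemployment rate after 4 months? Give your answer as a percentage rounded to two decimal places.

Unemployment rate after four months ≈ 2.75%.

With a fixed labor force, u_{t+1} = u_t + s·(1−u_t) − f·u_t = u_t·(1−s−f) + s.
Here 1−s−f = 0.470 and s = 0.015.
u_1 = 0.012000 × 0.470 + 0.015 = 0.020640.
u_2 = 0.020640 × 0.470 + 0.015 = 0.024701.
u_3 = 0.024701 × 0.470 + 0.015 = 0.026609.
u_4 = 0.026609 × 0.470 + 0.015 = 0.027506.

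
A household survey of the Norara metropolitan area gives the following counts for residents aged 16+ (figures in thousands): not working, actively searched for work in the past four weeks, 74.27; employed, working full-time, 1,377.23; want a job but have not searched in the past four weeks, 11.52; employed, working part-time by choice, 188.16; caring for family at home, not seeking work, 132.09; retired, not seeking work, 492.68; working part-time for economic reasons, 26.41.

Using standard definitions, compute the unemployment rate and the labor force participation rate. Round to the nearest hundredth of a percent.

Employed = 1,377.23 + 188.16 + 26.41 = 1,591.80 thousand (anyone who worked, including part-time for economic reasons, counts as employed).
Unemployed = 74.27 thousand.
Labor force = 1,591.80 + 74.27 = 1,666.07 thousand.
Not in labor force = 11.52 + 132.09 + 492.68 = 636.29 thousand (those not working and not actively searching are outside the labor force — including those who want a job but have given up searching).
Civilian working-age population = 1,666.07 + 636.29 = 2,302.36 thousand.
Unemployment rate = 74.27 / 1,666.07 = 4.46%.
Labor force participation rate = 1,666.07 / 2,302.36 = 72.36%.

Unemployment rate ≈ 4.46%; labor force participation rate ≈ 72.36%.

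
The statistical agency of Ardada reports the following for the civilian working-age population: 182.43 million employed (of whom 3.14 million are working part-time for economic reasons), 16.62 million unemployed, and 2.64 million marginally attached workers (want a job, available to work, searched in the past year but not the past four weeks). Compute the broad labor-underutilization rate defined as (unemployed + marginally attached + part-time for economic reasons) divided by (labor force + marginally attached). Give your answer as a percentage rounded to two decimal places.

Labor force = 182.43 + 16.62 = 199.05 million.
Numerator = 16.62 + 2.64 + 3.14 = 22.40 million.
Denominator = 199.05 + 2.64 = 201.69 million.
Broad rate = 22.40 / 201.69 = 11.11%.

Broad underutilization rate ≈ 11.11%.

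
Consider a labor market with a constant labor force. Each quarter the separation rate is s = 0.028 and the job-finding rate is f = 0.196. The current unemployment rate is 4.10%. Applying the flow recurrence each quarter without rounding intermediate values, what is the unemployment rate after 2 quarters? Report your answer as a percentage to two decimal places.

With a fixed labor force, u_{t+1} = u_t + s·(1−u_t) − f·u_t = u_t·(1−s−f) + s.
Here 1−s−f = 0.776 and s = 0.028.
u_1 = 0.041000 × 0.776 + 0.028 = 0.059816.
u_2 = 0.059816 × 0.776 + 0.028 = 0.074417.

Unemployment rate after two quarters ≈ 7.44%.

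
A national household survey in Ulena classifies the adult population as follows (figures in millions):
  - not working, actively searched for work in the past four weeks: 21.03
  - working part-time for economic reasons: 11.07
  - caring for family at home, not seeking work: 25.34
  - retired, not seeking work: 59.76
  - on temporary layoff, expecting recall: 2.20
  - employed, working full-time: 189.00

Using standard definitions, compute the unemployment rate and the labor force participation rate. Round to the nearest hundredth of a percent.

Employed = 11.07 + 189.00 = 200.07 million (anyone who worked, including part-time for economic reasons, counts as employed).
Unemployed = 21.03 + 2.20 = 23.23 million (jobless and actively searching, or on temporary layoff).
Labor force = 200.07 + 23.23 = 223.30 million.
Not in labor force = 25.34 + 59.76 = 85.10 million (those not working and not actively searching are outside the labor force).
Civilian working-age population = 223.30 + 85.10 = 308.40 million.
Unemployment rate = 23.23 / 223.30 = 10.40%.
Labor force participation rate = 223.30 / 308.40 = 72.41%.

Unemployment rate ≈ 10.40%; labor force participation rate ≈ 72.41%.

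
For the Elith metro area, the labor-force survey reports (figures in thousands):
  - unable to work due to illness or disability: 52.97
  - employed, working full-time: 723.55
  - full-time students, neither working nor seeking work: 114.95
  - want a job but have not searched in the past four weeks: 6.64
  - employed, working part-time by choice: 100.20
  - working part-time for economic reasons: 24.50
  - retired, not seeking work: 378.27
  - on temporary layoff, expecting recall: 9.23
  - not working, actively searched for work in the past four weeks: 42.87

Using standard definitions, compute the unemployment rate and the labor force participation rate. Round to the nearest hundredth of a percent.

Employed = 723.55 + 100.20 + 24.50 = 848.25 thousand (anyone who worked, including part-time for economic reasons, counts as employed).
Unemployed = 9.23 + 42.87 = 52.10 thousand (jobless and actively searching, or on temporary layoff).
Labor force = 848.25 + 52.10 = 900.35 thousand.
Not in labor force = 52.97 + 114.95 + 6.64 + 378.27 = 552.83 thousand (those not working and not actively searching are outside the labor force — including those who want a job but have given up searching).
Civilian working-age population = 900.35 + 552.83 = 1,453.18 thousand.
Unemployment rate = 52.10 / 900.35 = 5.79%.
Labor force participation rate = 900.35 / 1,453.18 = 61.96%.

Unemployment rate ≈ 5.79%; labor force participation rate ≈ 61.96%.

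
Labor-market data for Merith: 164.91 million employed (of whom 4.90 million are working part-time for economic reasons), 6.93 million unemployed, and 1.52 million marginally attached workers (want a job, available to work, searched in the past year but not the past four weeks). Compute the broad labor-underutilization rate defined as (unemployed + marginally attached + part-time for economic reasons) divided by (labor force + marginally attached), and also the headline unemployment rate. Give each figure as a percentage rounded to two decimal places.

Labor force = 164.91 + 6.93 = 171.84 million.
Numerator = 6.93 + 1.52 + 4.90 = 13.35 million.
Denominator = 171.84 + 1.52 = 173.36 million.
Broad rate = 13.35 / 173.36 = 7.70%.
Headline unemployment rate = 6.93 / 171.84 = 4.03%.

Broad underutilization rate ≈ 7.70%; headline unemployment rate ≈ 4.03%.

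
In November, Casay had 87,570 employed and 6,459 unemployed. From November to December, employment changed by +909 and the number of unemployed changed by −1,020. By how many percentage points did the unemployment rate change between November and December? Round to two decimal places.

November: labor force = 87,570 + 6,459 = 94,029; u = 6,459/94,029 = 6.87%.
December: labor force = 88,479 + 5,439 = 93,918; u = 5,439/93,918 = 5.79%.
Change = 5.79% − 6.87% = −1.08 pp.

The unemployment rate changed by −1.08 percentage points.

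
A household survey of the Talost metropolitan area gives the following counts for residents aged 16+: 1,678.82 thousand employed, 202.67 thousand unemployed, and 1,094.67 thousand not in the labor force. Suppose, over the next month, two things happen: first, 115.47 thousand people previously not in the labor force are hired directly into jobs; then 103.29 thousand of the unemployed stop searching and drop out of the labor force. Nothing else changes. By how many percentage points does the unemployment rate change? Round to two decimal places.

Initially, labor force = 1,678.82 + 202.67 = 1,881.49 thousand, so u = 202.67/1,881.49 = 10.77%.
After the first change, employed and labor force both rise by 115.47; unemployed unchanged → E = 1,794.29, U = 202.67, labor force = 1,996.96 thousand.
After the second change, unemployed and labor force both fall by 103.29 → E = 1,794.29, U = 99.38, labor force = 1,893.67 thousand.
New unemployment rate = 99.38 / 1,893.67 = 5.25%.
Change = 5.25% − 10.77% = −5.52 percentage points.

The unemployment rate changes by −5.52 percentage points.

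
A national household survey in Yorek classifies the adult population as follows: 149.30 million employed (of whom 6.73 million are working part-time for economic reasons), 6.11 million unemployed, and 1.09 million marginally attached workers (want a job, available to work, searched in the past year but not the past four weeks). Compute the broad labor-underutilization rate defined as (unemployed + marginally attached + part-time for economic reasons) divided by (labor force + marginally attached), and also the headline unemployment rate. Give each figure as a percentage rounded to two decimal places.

Labor force = 149.30 + 6.11 = 155.41 million.
Numerator = 6.11 + 1.09 + 6.73 = 13.93 million.
Denominator = 155.41 + 1.09 = 156.50 million.
Broad rate = 13.93 / 156.50 = 8.90%.
Headline unemployment rate = 6.11 / 155.41 = 3.93%.

Broad underutilization rate ≈ 8.90%; headline unemployment rate ≈ 3.93%.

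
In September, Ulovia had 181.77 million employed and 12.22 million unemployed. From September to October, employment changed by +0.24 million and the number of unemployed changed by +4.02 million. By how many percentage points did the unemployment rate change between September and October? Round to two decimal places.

The unemployment rate changed by +1.89 percentage points.

September: labor force = 181.77 + 12.22 = 193.99; u = 12.22/193.99 = 6.30%.
October: labor force = 182.01 + 16.24 = 198.25; u = 16.24/198.25 = 8.19%.
Change = 8.19% − 6.30% = +1.89 pp.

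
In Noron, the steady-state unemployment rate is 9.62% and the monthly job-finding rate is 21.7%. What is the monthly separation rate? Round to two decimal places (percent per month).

Separation rate ≈ 2.31% per month.

From u* = s/(s+f): s = u·f/(1−u).
s = 0.0962 × 21.7 / (1 − 0.0962) = 2.0875 / 0.9038 ≈ 2.31% per month.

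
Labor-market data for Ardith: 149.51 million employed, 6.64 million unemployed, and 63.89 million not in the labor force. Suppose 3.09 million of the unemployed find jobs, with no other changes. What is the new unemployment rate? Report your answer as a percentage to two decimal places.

Initially, labor force = 149.51 + 6.64 = 156.15 million, so u = 6.64/156.15 = 4.25%.
After the change, unemployed falls and employed rises by 3.09; labor force unchanged → E = 152.60, U = 3.55, labor force = 156.15 million.
New unemployment rate = 3.55 / 156.15 = 2.27%.

New unemployment rate ≈ 2.27%.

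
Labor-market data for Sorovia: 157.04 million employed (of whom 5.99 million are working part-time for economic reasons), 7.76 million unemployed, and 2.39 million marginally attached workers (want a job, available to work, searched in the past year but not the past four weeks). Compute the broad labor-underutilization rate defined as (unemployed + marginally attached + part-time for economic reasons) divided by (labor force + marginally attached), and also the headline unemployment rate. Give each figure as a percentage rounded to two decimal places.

Labor force = 157.04 + 7.76 = 164.80 million.
Numerator = 7.76 + 2.39 + 5.99 = 16.14 million.
Denominator = 164.80 + 2.39 = 167.19 million.
Broad rate = 16.14 / 167.19 = 9.65%.
Headline unemployment rate = 7.76 / 164.80 = 4.71%.

Broad underutilization rate ≈ 9.65%; headline unemployment rate ≈ 4.71%.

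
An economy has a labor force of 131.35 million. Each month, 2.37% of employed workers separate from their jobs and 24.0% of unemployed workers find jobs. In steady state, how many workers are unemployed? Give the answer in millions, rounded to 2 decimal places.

Steady-state unemployment rate u* = s/(s+f) = 2.37/(2.37+24.0) = 0.089875.
Unemployed = u* × labor force = 0.089875 × 131.35 ≈ 11.81 million.

About 11.81 million are unemployed in steady state.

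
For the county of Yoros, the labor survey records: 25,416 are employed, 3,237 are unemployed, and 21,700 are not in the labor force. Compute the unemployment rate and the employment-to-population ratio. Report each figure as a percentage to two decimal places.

Labor force = employed + unemployed = 25,416 + 3,237 = 28,653.
Working-age population = 28,653 + 21,700 = 50,353.
Unemployment rate = 3,237 / 28,653 = 11.30%.
Employment-population ratio = 25,416 / 50,353 = 50.48%.

Unemployment rate ≈ 11.30%; employment-population ratio ≈ 50.48%.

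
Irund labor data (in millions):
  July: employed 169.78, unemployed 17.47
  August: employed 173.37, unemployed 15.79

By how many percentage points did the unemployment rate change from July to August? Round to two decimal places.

July: labor force = 169.78 + 17.47 = 187.25; u = 17.47/187.25 = 9.33%.
August: labor force = 173.37 + 15.79 = 189.16; u = 15.79/189.16 = 8.35%.
Change = 8.35% − 9.33% = −0.98 pp.

The unemployment rate changed by −0.98 percentage points.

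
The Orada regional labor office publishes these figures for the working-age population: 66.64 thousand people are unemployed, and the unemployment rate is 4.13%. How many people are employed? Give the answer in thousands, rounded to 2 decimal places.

About 1,546.92 thousand are employed.

Labor force = U / u = 66.64 / 0.0413 ≈ 1,613.56 thousand.
Employed = labor force − unemployed = 1,613.56 − 66.64 = 1,546.92 thousand.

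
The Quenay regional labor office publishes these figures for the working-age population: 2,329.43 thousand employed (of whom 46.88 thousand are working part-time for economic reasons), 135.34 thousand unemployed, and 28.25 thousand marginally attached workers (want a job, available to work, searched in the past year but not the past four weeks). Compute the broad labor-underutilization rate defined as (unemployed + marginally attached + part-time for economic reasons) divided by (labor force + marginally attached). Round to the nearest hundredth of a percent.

Labor force = 2,329.43 + 135.34 = 2,464.77 thousand.
Numerator = 135.34 + 28.25 + 46.88 = 210.47 thousand.
Denominator = 2,464.77 + 28.25 = 2,493.02 thousand.
Broad rate = 210.47 / 2,493.02 = 8.44%.

Broad underutilization rate ≈ 8.44%.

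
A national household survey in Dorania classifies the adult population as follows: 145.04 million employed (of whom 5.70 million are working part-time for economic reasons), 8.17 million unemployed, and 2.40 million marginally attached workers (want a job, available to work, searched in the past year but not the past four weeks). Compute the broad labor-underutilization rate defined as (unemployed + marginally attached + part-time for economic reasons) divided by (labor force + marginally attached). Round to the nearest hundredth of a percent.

Broad underutilization rate ≈ 10.46%.

Labor force = 145.04 + 8.17 = 153.21 million.
Numerator = 8.17 + 2.40 + 5.70 = 16.27 million.
Denominator = 153.21 + 2.40 = 155.61 million.
Broad rate = 16.27 / 155.61 = 10.46%.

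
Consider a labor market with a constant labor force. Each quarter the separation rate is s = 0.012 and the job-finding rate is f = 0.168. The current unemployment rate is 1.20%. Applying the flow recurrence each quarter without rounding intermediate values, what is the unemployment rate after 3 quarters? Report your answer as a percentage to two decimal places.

Unemployment rate after three quarters ≈ 3.65%.

With a fixed labor force, u_{t+1} = u_t + s·(1−u_t) − f·u_t = u_t·(1−s−f) + s.
Here 1−s−f = 0.820 and s = 0.012.
u_1 = 0.012000 × 0.820 + 0.012 = 0.021840.
u_2 = 0.021840 × 0.820 + 0.012 = 0.029909.
u_3 = 0.029909 × 0.820 + 0.012 = 0.036525.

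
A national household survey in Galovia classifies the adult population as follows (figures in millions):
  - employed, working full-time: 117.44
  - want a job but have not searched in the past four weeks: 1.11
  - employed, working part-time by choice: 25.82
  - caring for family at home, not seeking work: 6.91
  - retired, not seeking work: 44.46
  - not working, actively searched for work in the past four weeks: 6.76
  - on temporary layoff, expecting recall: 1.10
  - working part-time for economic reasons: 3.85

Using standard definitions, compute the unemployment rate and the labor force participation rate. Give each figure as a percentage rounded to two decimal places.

Unemployment rate ≈ 5.07%; labor force participation rate ≈ 74.70%.

Employed = 117.44 + 25.82 + 3.85 = 147.11 million (anyone who worked, including part-time for economic reasons, counts as employed).
Unemployed = 6.76 + 1.10 = 7.86 million (jobless and actively searching, or on temporary layoff).
Labor force = 147.11 + 7.86 = 154.97 million.
Not in labor force = 1.11 + 6.91 + 44.46 = 52.48 million (those not working and not actively searching are outside the labor force — including those who want a job but have given up searching).
Civilian working-age population = 154.97 + 52.48 = 207.45 million.
Unemployment rate = 7.86 / 154.97 = 5.07%.
Labor force participation rate = 154.97 / 207.45 = 74.70%.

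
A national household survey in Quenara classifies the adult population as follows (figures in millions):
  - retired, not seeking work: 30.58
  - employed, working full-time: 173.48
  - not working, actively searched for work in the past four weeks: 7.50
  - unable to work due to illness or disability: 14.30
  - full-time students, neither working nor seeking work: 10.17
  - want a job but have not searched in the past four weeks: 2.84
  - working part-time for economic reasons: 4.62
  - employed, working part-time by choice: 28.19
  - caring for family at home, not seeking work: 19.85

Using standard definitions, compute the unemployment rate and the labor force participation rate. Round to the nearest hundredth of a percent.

Unemployment rate ≈ 3.51%; labor force participation rate ≈ 73.33%.

Employed = 173.48 + 4.62 + 28.19 = 206.29 million (anyone who worked, including part-time for economic reasons, counts as employed).
Unemployed = 7.50 million.
Labor force = 206.29 + 7.50 = 213.79 million.
Not in labor force = 30.58 + 14.30 + 10.17 + 2.84 + 19.85 = 77.74 million (those not working and not actively searching are outside the labor force — including those who want a job but have given up searching).
Civilian working-age population = 213.79 + 77.74 = 291.53 million.
Unemployment rate = 7.50 / 213.79 = 3.51%.
Labor force participation rate = 213.79 / 291.53 = 73.33%.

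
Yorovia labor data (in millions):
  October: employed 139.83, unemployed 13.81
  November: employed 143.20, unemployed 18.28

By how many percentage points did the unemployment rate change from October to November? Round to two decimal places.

October: labor force = 139.83 + 13.81 = 153.64; u = 13.81/153.64 = 8.99%.
November: labor force = 143.20 + 18.28 = 161.48; u = 18.28/161.48 = 11.32%.
Change = 11.32% − 8.99% = +2.33 pp.

The unemployment rate changed by +2.33 percentage points.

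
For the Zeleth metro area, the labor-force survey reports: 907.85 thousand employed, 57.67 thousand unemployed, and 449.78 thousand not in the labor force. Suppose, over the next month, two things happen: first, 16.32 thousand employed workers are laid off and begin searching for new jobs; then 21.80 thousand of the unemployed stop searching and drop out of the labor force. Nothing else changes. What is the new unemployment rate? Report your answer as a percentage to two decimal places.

Initially, labor force = 907.85 + 57.67 = 965.52 thousand, so u = 57.67/965.52 = 5.97%.
After the first change, employed falls and unemployed rises by 16.32; labor force unchanged → E = 891.53, U = 73.99, labor force = 965.52 thousand.
After the second change, unemployed and labor force both fall by 21.80 → E = 891.53, U = 52.19, labor force = 943.72 thousand.
New unemployment rate = 52.19 / 943.72 = 5.53%.

New unemployment rate ≈ 5.53%.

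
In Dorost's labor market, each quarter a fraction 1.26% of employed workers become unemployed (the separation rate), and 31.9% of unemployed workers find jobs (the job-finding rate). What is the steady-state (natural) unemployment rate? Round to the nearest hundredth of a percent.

Steady-state unemployment rate ≈ 3.80%.

At steady state the flows balance: s·E = f·U, so U/(E+U) = s/(s+f).
u* = 1.26 / (1.26 + 31.9) = 1.26 / 33.16 = 3.80%.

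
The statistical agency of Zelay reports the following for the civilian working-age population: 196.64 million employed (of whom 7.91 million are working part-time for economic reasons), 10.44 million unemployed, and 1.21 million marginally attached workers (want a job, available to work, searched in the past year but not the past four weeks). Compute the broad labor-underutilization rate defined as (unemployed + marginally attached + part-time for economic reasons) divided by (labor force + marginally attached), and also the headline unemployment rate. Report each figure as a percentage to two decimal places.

Labor force = 196.64 + 10.44 = 207.08 million.
Numerator = 10.44 + 1.21 + 7.91 = 19.56 million.
Denominator = 207.08 + 1.21 = 208.29 million.
Broad rate = 19.56 / 208.29 = 9.39%.
Headline unemployment rate = 10.44 / 207.08 = 5.04%.

Broad underutilization rate ≈ 9.39%; headline unemployment rate ≈ 5.04%.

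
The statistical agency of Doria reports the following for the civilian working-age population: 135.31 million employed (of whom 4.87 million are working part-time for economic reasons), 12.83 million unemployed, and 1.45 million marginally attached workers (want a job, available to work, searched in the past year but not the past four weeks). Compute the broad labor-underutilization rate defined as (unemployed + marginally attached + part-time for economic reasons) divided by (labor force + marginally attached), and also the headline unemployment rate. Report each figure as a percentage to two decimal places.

Broad underutilization rate ≈ 12.80%; headline unemployment rate ≈ 8.66%.

Labor force = 135.31 + 12.83 = 148.14 million.
Numerator = 12.83 + 1.45 + 4.87 = 19.15 million.
Denominator = 148.14 + 1.45 = 149.59 million.
Broad rate = 19.15 / 149.59 = 12.80%.
Headline unemployment rate = 12.83 / 148.14 = 8.66%.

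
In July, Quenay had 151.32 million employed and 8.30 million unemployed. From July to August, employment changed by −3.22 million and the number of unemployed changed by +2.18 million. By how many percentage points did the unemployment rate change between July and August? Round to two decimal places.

July: labor force = 151.32 + 8.30 = 159.62; u = 8.30/159.62 = 5.20%.
August: labor force = 148.10 + 10.48 = 158.58; u = 10.48/158.58 = 6.61%.
Change = 6.61% − 5.20% = +1.41 pp.

The unemployment rate changed by +1.41 percentage points.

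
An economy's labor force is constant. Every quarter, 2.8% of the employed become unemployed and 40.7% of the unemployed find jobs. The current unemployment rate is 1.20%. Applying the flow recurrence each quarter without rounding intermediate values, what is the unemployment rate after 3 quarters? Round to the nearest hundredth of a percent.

Unemployment rate after three quarters ≈ 5.49%.

With a fixed labor force, u_{t+1} = u_t + s·(1−u_t) − f·u_t = u_t·(1−s−f) + s.
Here 1−s−f = 0.565 and s = 0.028.
u_1 = 0.012000 × 0.565 + 0.028 = 0.034780.
u_2 = 0.034780 × 0.565 + 0.028 = 0.047651.
u_3 = 0.047651 × 0.565 + 0.028 = 0.054923.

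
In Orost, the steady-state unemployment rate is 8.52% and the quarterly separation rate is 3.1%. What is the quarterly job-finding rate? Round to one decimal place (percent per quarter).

Job-finding rate ≈ 33.3% per quarter.

From u* = s/(s+f): f = s·(1−u)/u.
f = 3.1 × (1 − 0.0852) / 0.0852 = 2.8359 / 0.0852 ≈ 33.3% per quarter.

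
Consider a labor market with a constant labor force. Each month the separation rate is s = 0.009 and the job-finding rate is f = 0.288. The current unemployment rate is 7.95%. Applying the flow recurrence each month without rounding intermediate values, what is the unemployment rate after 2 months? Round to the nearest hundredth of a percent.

Unemployment rate after two months ≈ 5.46%.

With a fixed labor force, u_{t+1} = u_t + s·(1−u_t) − f·u_t = u_t·(1−s−f) + s.
Here 1−s−f = 0.703 and s = 0.009.
u_1 = 0.079500 × 0.703 + 0.009 = 0.064889.
u_2 = 0.064889 × 0.703 + 0.009 = 0.054617.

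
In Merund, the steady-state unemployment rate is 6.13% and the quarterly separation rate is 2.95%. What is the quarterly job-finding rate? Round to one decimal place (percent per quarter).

Job-finding rate ≈ 45.2% per quarter.

From u* = s/(s+f): f = s·(1−u)/u.
f = 2.95 × (1 − 0.0613) / 0.0613 = 2.7692 / 0.0613 ≈ 45.2% per quarter.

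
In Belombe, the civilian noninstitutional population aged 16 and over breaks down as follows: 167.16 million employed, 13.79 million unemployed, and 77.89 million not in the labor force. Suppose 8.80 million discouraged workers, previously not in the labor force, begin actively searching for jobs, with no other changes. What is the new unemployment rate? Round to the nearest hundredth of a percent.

Initially, labor force = 167.16 + 13.79 = 180.95 million, so u = 13.79/180.95 = 7.62%.
After the change, unemployed and labor force both rise by 8.80 → E = 167.16, U = 22.59, labor force = 189.75 million.
New unemployment rate = 22.59 / 189.75 = 11.91%.

New unemployment rate ≈ 11.91%.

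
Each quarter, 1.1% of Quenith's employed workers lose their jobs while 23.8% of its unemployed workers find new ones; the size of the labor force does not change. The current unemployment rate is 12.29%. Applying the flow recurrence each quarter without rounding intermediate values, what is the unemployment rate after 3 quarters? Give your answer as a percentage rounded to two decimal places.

With a fixed labor force, u_{t+1} = u_t + s·(1−u_t) − f·u_t = u_t·(1−s−f) + s.
Here 1−s−f = 0.751 and s = 0.011.
u_1 = 0.122900 × 0.751 + 0.011 = 0.103298.
u_2 = 0.103298 × 0.751 + 0.011 = 0.088577.
u_3 = 0.088577 × 0.751 + 0.011 = 0.077521.

Unemployment rate after three quarters ≈ 7.75%.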